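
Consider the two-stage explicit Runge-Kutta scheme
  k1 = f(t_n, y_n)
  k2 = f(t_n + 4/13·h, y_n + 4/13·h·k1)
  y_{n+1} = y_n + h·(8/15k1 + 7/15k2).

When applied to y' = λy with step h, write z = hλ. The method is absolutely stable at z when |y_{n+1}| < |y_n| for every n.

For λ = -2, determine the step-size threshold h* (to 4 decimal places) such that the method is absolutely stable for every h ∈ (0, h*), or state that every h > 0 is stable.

(-6.9643,0); λ=-2 ⇒ h* = (195/28)/2 = 3.4821.

On y'=λy, z=hλ:
  k1=λy_n ⇒ h·k1=z·y_n;  k2=λ(1+4/13z)y_n ⇒ h·k2=z(1+4/13z)y_n
  y_{n+1}/y_n = 1 + 8/15z + 7/15z(1+4/13z) = 1 + z + 28/195z²
  R(z) = 1 + z + 28/195z².

Solve |R(x)|<1 on ℝ⁻.
x=-0.96: |R|=0.1723
R=1: x+28/195x²=0 ⇒ x=−195/28=-6.9643; min R=1−1/(4·28/195)=-0.7411>−1
Confirm numerically:
  x=-5.518: |R|=0.14593 <1
  x=-5.123: |R|=0.35447 <1
  x=-4.201: |R|=0.66687 <1
  x=-3.748: |R|=0.73092 <1
  x=-7.300: |R|=1.35190 >1
  x=-7.285: |R|=1.33548 >1
  x=-7.044: |R|=1.08063 >1
So |R|<1 on (-6.9643, 0).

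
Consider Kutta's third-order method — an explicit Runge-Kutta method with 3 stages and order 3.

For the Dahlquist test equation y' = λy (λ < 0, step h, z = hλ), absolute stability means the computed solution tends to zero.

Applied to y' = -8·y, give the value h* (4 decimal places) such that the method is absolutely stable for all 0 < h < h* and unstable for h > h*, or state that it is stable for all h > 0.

(-2.5127,0); λ=-8 ⇒ h* = 0.3141.

Set f=λy, z=hλ:
  order 3, 3-stage ⇒ R(z)=1+z+z^2/2+z^3/6
  (e.g. R(-1.47)=0.08103, |R|=0.08103)

Find x<0 with |R(x)|<1.
x=-1.47: |R|=0.0810
|R(-2.27)|=0.6431 |R(-1.82)|=0.1686 |R(-1.77)|=0.1278
Bisect:
  x_lo=-2.8565 |R|=1.6613  x_hi=-0.3255 |R|=0.7217
  mid=-1.59101 |R|=0.00342 →hi
  mid=-2.22376 |R|=0.58399 →hi
  mid=-2.54013 |R|=1.04559 →lo
  mid=-2.38194 |R|=0.79750 →hi
  mid=-2.46103 |R|=0.91698 →hi
  mid=-2.50058 |R|=0.98011 →hi
  mid=-2.52035 |R|=1.01255 →lo
  mid=-2.51047 |R|=0.99626 →hi
  mid=-2.51541 |R|=1.00439 →lo
  ...
  [-2.51278,-2.51263] ⇒ x*=-2.5127
So |R|<1 on (-2.5127, 0).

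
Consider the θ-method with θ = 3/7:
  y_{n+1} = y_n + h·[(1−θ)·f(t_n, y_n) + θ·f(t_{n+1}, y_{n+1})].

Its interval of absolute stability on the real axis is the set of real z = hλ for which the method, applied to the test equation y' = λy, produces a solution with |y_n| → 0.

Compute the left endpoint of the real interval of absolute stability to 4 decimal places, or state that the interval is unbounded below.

On y'=λy, z=hλ:
  y_{n+1} = y_n + z·[4/7·y_n + 3/7·y_{n+1}] ⇒ (1 − 3/7z)y_{n+1} = (1 + 4/7z)y_n
  R(z) = (1 + 4/7z)/(1 − 3/7z).

Boundary: |R(x)|=1, x<0.
x=-0.81: |R|=0.3987
R=−1: 1+4/7x = −1+3/7x ⇒ -1/7x=2 ⇒ x=2/(-1/7)=-14.0000
Confirm numerically:
  x=-11.918: |R|=0.95130 <1
  x=-11.902: |R|=0.95087 <1
  x=-9.981: |R|=0.89121 <1
  x=-14.427: |R|=1.00849 >1
  x=-14.224: |R|=1.00451 >1
Stable set (-14.0000, 0).

z* = -14.0000.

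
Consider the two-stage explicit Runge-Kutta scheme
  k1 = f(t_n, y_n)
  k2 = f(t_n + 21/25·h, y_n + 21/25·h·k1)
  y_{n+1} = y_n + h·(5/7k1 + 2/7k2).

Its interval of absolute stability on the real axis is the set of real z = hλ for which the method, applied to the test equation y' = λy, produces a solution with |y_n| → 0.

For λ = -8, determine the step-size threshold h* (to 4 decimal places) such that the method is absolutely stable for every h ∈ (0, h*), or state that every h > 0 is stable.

(-4.1667,0); λ=-8 ⇒ h* = (25/6)/8 = 0.5208.

With y'=λy (z=hλ):
  k1=λy_n ⇒ h·k1=z·y_n;  k2=λ(1+21/25z)y_n ⇒ h·k2=z(1+21/25z)y_n
  y_{n+1}/y_n = 1 + 5/7z + 2/7z(1+21/25z) = 1 + z + 6/25z²
  ⇒ R(z) = 1 + z + 6/25z².

Find x<0 with |R(x)|<1.
x=-1.77: |R|=0.0181
R=1: x+6/25x²=0 ⇒ x=−25/6=-4.1667; min R=1−1/(4·6/25)=-0.0417>−1
Confirm numerically:
  x=-4.091: |R|=0.92571 <1
  x=-3.859: |R|=0.71505 <1
  x=-3.163: |R|=0.23810 <1
  x=-2.135: |R|=0.04103 <1
  x=-4.661: |R|=1.55298 >1
  x=-4.297: |R|=1.13441 >1
So |R|<1 on (-4.1667, 0).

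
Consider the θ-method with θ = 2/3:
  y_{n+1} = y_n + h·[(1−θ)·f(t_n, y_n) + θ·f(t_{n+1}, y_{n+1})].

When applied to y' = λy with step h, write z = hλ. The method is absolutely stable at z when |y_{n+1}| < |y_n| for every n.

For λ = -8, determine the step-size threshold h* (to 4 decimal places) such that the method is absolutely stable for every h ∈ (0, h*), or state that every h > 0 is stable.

With y'=λy (z=hλ):
  y_{n+1} = y_n + z·[1/3·y_n + 2/3·y_{n+1}] ⇒ (1 − 2/3z)y_{n+1} = (1 + 1/3z)y_n
  Hence R(z) = (1 + 1/3z)/(1 − 2/3z).

Find x<0 with |R(x)|<1.
x=-1.58: |R|=0.2305
x=-2: |R|=0.1429
x=-10: |R|=0.3043
x=-100: |R|=0.4778
θ=2/3≥1/2 ⇒ |1+1/3x|<|1−2/3x| ∀x<0 ⇒ stable on all of ℝ⁻.

(−∞, 0) — no finite endpoint. Any h>0 works for λ=-8.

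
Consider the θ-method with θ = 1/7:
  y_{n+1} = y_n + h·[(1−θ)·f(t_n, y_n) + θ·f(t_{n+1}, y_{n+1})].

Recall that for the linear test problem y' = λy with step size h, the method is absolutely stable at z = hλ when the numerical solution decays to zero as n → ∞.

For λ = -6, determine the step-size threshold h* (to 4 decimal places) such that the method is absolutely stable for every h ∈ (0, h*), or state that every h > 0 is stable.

(-2.8000,0); λ=-6 ⇒ h* = (14/5)/6 = 0.4667.

Test eqn y'=λy, z=hλ:
  y_{n+1} = y_n + z·[6/7·y_n + 1/7·y_{n+1}] ⇒ (1 − 1/7z)y_{n+1} = (1 + 6/7z)y_n
  R(z) = (1 + 6/7z)/(1 − 1/7z).

Boundary: |R(x)|=1, x<0.
x=-1.62: |R|=0.3155
R=−1: 1+6/7x = −1+1/7x ⇒ -5/7x=2 ⇒ x=2/(-5/7)=-2.8000
Confirm numerically:
  x=-2.151: |R|=0.64539 <1
  x=-1.956: |R|=0.52881 <1
  x=-1.815: |R|=0.44129 <1
  x=-1.658: |R|=0.34049 <1
  x=-3.354: |R|=1.26753 >1
  x=-2.874: |R|=1.03747 >1
So |R|<1 on (-2.8000, 0).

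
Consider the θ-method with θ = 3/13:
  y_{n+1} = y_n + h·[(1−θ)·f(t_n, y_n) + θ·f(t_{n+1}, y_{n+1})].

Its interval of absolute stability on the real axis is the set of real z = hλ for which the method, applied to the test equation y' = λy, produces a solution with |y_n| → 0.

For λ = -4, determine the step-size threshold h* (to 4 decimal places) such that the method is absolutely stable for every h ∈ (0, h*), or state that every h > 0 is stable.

(-3.7143,0); λ=-4 ⇒ h* = (26/7)/4 = 0.9286.

On y'=λy, z=hλ:
  y_{n+1} = y_n + z·[10/13·y_n + 3/13·y_{n+1}] ⇒ (1 − 3/13z)y_{n+1} = (1 + 10/13z)y_n
  Hence R(z) = (1 + 10/13z)/(1 − 3/13z).

Find x<0 with |R(x)|<1.
x=-0.92: |R|=0.2411
R=−1: 1+10/13x = −1+3/13x ⇒ -7/13x=2 ⇒ x=2/(-7/13)=-3.7143
Confirm numerically:
  x=-3.137: |R|=0.81969 <1
  x=-2.839: |R|=0.71525 <1
  x=-2.630: |R|=0.63667 <1
  x=-2.089: |R|=0.40951 <1
  x=-4.023: |R|=1.08620 >1
  x=-3.818: |R|=1.02969 >1
  x=-3.737: |R|=1.00657 >1
So |R|<1 on (-3.7143, 0).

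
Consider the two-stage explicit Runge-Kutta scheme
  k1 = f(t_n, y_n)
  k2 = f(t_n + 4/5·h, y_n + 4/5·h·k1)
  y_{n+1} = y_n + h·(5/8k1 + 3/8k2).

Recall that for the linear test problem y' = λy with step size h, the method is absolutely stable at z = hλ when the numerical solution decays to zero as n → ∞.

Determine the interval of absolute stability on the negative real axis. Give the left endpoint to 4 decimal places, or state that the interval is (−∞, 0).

Set f=λy, z=hλ:
  k1=λy_n ⇒ h·k1=z·y_n;  k2=λ(1+4/5z)y_n ⇒ h·k2=z(1+4/5z)y_n
  y_{n+1}/y_n = 1 + 5/8z + 3/8z(1+4/5z) = 1 + z + 3/10z²
  so R(z) = 1 + z + 3/10z².

Solve |R(x)|<1 on ℝ⁻.
x=-0.35: |R|=0.6867
R=1: x+3/10x²=0 ⇒ x=−10/3=-3.3333; min R=1−1/(4·3/10)=0.1667>−1
Confirm numerically:
  x=-3.176: |R|=0.85009 <1
  x=-2.578: |R|=0.41583 <1
  x=-2.107: |R|=0.22483 <1
  x=-3.906: |R|=1.67105 >1
  x=-3.890: |R|=1.64963 >1
  x=-3.399: |R|=1.06696 >1
Stable set (-3.3333, 0).

(-3.3333, 0).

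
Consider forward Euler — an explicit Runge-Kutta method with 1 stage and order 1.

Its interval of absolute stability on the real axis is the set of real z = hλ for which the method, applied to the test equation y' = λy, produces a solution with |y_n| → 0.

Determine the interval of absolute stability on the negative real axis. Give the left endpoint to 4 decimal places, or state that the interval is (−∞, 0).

With y'=λy (z=hλ):
  order 1, 1-stage ⇒ R(z)=1+z
  (e.g. R(-1.31)=-0.31000, |R|=0.31000)

Boundary: |R(x)|=1, x<0.
x=-1.31: |R|=0.3100
|R(-1.78)|=0.7800 |R(-1.05)|=0.0500 |R(-0.62)|=0.3800
Bisect:
  x_lo=-2.8381 |R|=1.8381  x_hi=-0.3506 |R|=0.6494
  mid=-1.59439 |R|=0.59439 →hi
  mid=-2.21626 |R|=1.21626 →lo
  mid=-1.90533 |R|=0.90533 →hi
  mid=-2.06079 |R|=1.06079 →lo
  mid=-1.98306 |R|=0.98306 →hi
  mid=-2.02193 |R|=1.02193 →lo
  mid=-2.00249 |R|=1.00249 →lo
  mid=-1.99278 |R|=0.99278 →hi
  ...
  [-2.00006,-1.99991] ⇒ x*=-2.0000
Interval (-2.0000, 0).

(-2.0000, 0).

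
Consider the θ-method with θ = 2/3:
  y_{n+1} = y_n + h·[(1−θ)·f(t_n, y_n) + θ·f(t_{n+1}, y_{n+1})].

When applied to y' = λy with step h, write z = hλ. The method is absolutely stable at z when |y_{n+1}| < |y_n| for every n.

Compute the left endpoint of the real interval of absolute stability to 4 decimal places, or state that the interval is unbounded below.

unbounded; (−∞, 0).

On y'=λy, z=hλ:
  y_{n+1} = y_n + z·[1/3·y_n + 2/3·y_{n+1}] ⇒ (1 − 2/3z)y_{n+1} = (1 + 1/3z)y_n
  ⇒ R(z) = (1 + 1/3z)/(1 − 2/3z).

Boundary: |R(x)|=1, x<0.
x=-1.12: |R|=0.3588
x=-2: |R|=0.1429
x=-10: |R|=0.3043
x=-100: |R|=0.4778
θ=2/3≥1/2 ⇒ |1+1/3x|<|1−2/3x| ∀x<0 ⇒ interval (−∞,0).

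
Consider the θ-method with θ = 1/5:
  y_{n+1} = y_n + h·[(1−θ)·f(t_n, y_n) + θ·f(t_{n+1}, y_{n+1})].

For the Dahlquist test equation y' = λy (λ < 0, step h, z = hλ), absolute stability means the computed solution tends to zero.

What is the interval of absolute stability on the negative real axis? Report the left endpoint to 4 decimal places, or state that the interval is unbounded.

With y'=λy (z=hλ):
  y_{n+1} = y_n + z·[4/5·y_n + 1/5·y_{n+1}] ⇒ (1 − 1/5z)y_{n+1} = (1 + 4/5z)y_n
  R(z) = (1 + 4/5z)/(1 − 1/5z).

Need |R(x)|<1, x<0.
x=-1.67: |R|=0.2519
R=−1: 1+4/5x = −1+1/5x ⇒ -3/5x=2 ⇒ x=2/(-3/5)=-3.3333
Confirm numerically:
  x=-3.225: |R|=0.96049 <1
  x=-2.959: |R|=0.85890 <1
  x=-2.706: |R|=0.75577 <1
  x=-2.303: |R|=0.57675 <1
  x=-3.730: |R|=1.13631 >1
  x=-3.534: |R|=1.07054 >1
Stable set (-3.3333, 0).

z∈(-3.3333,0).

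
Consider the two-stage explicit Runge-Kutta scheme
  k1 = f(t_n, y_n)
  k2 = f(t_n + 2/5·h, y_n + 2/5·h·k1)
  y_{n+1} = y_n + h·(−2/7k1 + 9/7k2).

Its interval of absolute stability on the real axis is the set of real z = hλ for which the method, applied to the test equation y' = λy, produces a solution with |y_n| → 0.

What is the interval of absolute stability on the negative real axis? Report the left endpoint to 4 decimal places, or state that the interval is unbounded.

On y'=λy, z=hλ:
  k1=λy_n ⇒ h·k1=z·y_n;  k2=λ(1+2/5z)y_n ⇒ h·k2=z(1+2/5z)y_n
  y_{n+1}/y_n = 1 − 2/7z + 9/7z(1+2/5z) = 1 + z + 18/35z²
  so R(z) = 1 + z + 18/35z².

Boundary: |R(x)|=1, x<0.
x=-1.15: |R|=0.5301
R=1: x+18/35x²=0 ⇒ x=−35/18=-1.9444; min R=1−1/(4·18/35)=0.5139>−1
Confirm numerically:
  x=-1.328: |R|=0.57899 <1
  x=-1.276: |R|=0.56135 <1
  x=-1.038: |R|=0.51611 <1
  x=-0.963: |R|=0.51393 <1
  x=-2.303: |R|=1.42467 >1
  x=-2.036: |R|=1.09587 >1
Stable set (-1.9444, 0).

z∈(-1.9444,0).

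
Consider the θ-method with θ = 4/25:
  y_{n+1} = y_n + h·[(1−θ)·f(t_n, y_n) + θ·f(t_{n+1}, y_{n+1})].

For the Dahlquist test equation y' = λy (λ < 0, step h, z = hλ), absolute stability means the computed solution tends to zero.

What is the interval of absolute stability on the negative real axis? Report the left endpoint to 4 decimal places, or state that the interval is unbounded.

With y'=λy (z=hλ):
  y_{n+1} = y_n + z·[21/25·y_n + 4/25·y_{n+1}] ⇒ (1 − 4/25z)y_{n+1} = (1 + 21/25z)y_n
  Hence R(z) = (1 + 21/25z)/(1 − 4/25z).

Boundary: |R(x)|=1, x<0.
x=-0.73: |R|=0.3463
R=−1: 1+21/25x = −1+4/25x ⇒ -17/25x=2 ⇒ x=2/(-17/25)=-2.9412
Confirm numerically:
  x=-2.305: |R|=0.68396 <1
  x=-1.997: |R|=0.51343 <1
  x=-1.994: |R|=0.51171 <1
  x=-3.222: |R|=1.12600 >1
  x=-3.017: |R|=1.03477 >1
So |R|<1 on (-2.9412, 0).

(-2.9412, 0).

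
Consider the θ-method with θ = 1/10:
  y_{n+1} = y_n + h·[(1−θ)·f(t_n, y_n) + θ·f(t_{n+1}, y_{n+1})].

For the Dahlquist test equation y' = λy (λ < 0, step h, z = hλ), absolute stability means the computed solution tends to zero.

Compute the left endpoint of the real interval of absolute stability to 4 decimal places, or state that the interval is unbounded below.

z* = -2.5000.

With y'=λy (z=hλ):
  y_{n+1} = y_n + z·[9/10·y_n + 1/10·y_{n+1}] ⇒ (1 − 1/10z)y_{n+1} = (1 + 9/10z)y_n
  Hence R(z) = (1 + 9/10z)/(1 − 1/10z).

Solve |R(x)|<1 on ℝ⁻.
x=-0.91: |R|=0.1659
R=−1: 1+9/10x = −1+1/10x ⇒ -4/5x=2 ⇒ x=2/(-4/5)=-2.5000
Confirm numerically:
  x=-1.683: |R|=0.44055 <1
  x=-1.638: |R|=0.40746 <1
  x=-1.142: |R|=0.02495 <1
  x=-2.994: |R|=1.30414 >1
  x=-2.890: |R|=1.24205 >1
Stable set (-2.5000, 0).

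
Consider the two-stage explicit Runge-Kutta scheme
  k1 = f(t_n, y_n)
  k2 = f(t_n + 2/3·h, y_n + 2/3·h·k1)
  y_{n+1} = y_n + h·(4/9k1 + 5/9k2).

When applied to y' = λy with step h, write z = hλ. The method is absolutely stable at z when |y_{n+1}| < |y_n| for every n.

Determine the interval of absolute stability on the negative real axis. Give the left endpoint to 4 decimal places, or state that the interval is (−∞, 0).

On y'=λy, z=hλ:
  k1=λy_n ⇒ h·k1=z·y_n;  k2=λ(1+2/3z)y_n ⇒ h·k2=z(1+2/3z)y_n
  y_{n+1}/y_n = 1 + 4/9z + 5/9z(1+2/3z) = 1 + z + 10/27z²
  R(z) = 1 + z + 10/27z².

Find x<0 with |R(x)|<1.
x=-0.51: |R|=0.5863
R=1: x+10/27x²=0 ⇒ x=−27/10=-2.7000; min R=1−1/(4·10/27)=0.3250>−1
Confirm numerically:
  x=-2.055: |R|=0.50908 <1
  x=-1.551: |R|=0.33996 <1
  x=-1.276: |R|=0.32703 <1
  x=-1.126: |R|=0.34358 <1
  x=-3.197: |R|=1.58848 >1
  x=-3.074: |R|=1.42581 >1
  x=-2.911: |R|=1.22749 >1
Stable set (-2.7000, 0).

z∈(-2.7000,0).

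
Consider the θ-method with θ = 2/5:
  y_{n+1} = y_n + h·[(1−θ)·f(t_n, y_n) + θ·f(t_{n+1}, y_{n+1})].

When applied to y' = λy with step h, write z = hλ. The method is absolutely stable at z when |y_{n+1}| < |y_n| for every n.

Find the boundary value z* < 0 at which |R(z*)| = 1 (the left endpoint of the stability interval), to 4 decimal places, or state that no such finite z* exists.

Set f=λy, z=hλ:
  y_{n+1} = y_n + z·[3/5·y_n + 2/5·y_{n+1}] ⇒ (1 − 2/5z)y_{n+1} = (1 + 3/5z)y_n
  so R(z) = (1 + 3/5z)/(1 − 2/5z).

Find x<0 with |R(x)|<1.
x=-0.95: |R|=0.3116
R=−1: 1+3/5x = −1+2/5x ⇒ -1/5x=2 ⇒ x=2/(-1/5)=-10.0000
Confirm numerically:
  x=-9.945: |R|=0.99779 <1
  x=-9.517: |R|=0.97990 <1
  x=-6.621: |R|=0.81477 <1
  x=-5.639: |R|=0.73209 <1
  x=-10.434: |R|=1.01678 >1
  x=-10.262: |R|=1.01026 >1
  x=-10.178: |R|=1.00702 >1
Interval (-10.0000, 0).

z* = -10.0000.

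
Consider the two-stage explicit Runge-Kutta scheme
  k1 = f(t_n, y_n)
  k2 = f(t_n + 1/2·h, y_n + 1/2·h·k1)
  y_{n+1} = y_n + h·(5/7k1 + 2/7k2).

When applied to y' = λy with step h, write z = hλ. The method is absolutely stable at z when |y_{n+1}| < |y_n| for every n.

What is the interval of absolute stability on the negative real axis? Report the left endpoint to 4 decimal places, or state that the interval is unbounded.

z∈(-7.0000,0).

Test eqn y'=λy, z=hλ:
  k1=λy_n ⇒ h·k1=z·y_n;  k2=λ(1+1/2z)y_n ⇒ h·k2=z(1+1/2z)y_n
  y_{n+1}/y_n = 1 + 5/7z + 2/7z(1+1/2z) = 1 + z + 1/7z²
  R(z) = 1 + z + 1/7z².

Need |R(x)|<1, x<0.
x=-0.34: |R|=0.6765
R=1: x+1/7x²=0 ⇒ x=−7=-7.0000; min R=1−1/(4·1/7)=-0.7500>−1
Confirm numerically:
  x=-6.381: |R|=0.43574 <1
  x=-5.918: |R|=0.08525 <1
  x=-3.392: |R|=0.74833 <1
  x=-7.551: |R|=1.59437 >1
  x=-7.248: |R|=1.25679 >1
  x=-7.167: |R|=1.17098 >1
Stable set (-7.0000, 0).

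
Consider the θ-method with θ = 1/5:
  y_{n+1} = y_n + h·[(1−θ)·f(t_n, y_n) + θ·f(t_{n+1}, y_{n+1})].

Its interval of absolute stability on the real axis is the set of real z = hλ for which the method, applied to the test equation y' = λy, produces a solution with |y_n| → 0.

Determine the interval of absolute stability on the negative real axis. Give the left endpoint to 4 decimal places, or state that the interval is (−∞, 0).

z∈(-3.3333,0).

With y'=λy (z=hλ):
  y_{n+1} = y_n + z·[4/5·y_n + 1/5·y_{n+1}] ⇒ (1 − 1/5z)y_{n+1} = (1 + 4/5z)y_n
  ⇒ R(z) = (1 + 4/5z)/(1 − 1/5z).

Boundary: |R(x)|=1, x<0.
x=-0.68: |R|=0.4014
R=−1: 1+4/5x = −1+1/5x ⇒ -3/5x=2 ⇒ x=2/(-3/5)=-3.3333
Confirm numerically:
  x=-2.783: |R|=0.78787 <1
  x=-2.681: |R|=0.74522 <1
  x=-1.744: |R|=0.29300 <1
  x=-1.688: |R|=0.26196 <1
  x=-3.774: |R|=1.15067 >1
  x=-3.705: |R|=1.12809 >1
So |R|<1 on (-3.3333, 0).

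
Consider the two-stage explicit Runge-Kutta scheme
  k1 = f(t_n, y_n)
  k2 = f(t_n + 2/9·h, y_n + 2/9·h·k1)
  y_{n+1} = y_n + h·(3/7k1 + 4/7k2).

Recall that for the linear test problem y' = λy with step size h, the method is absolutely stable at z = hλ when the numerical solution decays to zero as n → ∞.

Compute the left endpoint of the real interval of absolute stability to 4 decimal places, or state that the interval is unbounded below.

z* = -7.8750.

Set f=λy, z=hλ:
  k1=λy_n ⇒ h·k1=z·y_n;  k2=λ(1+2/9z)y_n ⇒ h·k2=z(1+2/9z)y_n
  y_{n+1}/y_n = 1 + 3/7z + 4/7z(1+2/9z) = 1 + z + 8/63z²
  ⇒ R(z) = 1 + z + 8/63z².

Solve |R(x)|<1 on ℝ⁻.
x=-1.8: |R|=0.3886
R=1: x+8/63x²=0 ⇒ x=−63/8=-7.8750; min R=1−1/(4·8/63)=-0.9688>−1
Confirm numerically:
  x=-7.786: |R|=0.91201 <1
  x=-6.596: |R|=0.07127 <1
  x=-6.240: |R|=0.29554 <1
  x=-8.316: |R|=1.46570 >1
  x=-8.012: |R|=1.13938 >1
Interval (-7.8750, 0).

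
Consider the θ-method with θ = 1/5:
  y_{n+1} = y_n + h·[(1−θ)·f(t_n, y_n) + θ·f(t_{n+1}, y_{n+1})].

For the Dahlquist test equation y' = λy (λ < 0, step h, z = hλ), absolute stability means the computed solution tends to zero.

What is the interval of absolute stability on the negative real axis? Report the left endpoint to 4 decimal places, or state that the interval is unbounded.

z∈(-3.3333,0).

Set f=λy, z=hλ:
  y_{n+1} = y_n + z·[4/5·y_n + 1/5·y_{n+1}] ⇒ (1 − 1/5z)y_{n+1} = (1 + 4/5z)y_n
  ⇒ R(z) = (1 + 4/5z)/(1 − 1/5z).

Need |R(x)|<1, x<0.
x=-1.1: |R|=0.0984
R=−1: 1+4/5x = −1+1/5x ⇒ -3/5x=2 ⇒ x=2/(-3/5)=-3.3333
Confirm numerically:
  x=-2.739: |R|=0.76961 <1
  x=-2.496: |R|=0.66489 <1
  x=-1.366: |R|=0.07289 <1
  x=-3.787: |R|=1.15489 >1
  x=-3.584: |R|=1.08760 >1
Stable set (-3.3333, 0).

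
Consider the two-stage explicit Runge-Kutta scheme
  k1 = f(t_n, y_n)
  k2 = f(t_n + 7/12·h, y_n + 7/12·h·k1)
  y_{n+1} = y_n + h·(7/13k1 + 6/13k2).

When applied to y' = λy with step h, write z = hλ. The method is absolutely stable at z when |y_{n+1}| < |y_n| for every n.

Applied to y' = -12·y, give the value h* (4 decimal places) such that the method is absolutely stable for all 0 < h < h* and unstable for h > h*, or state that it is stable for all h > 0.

(-3.7143,0); λ=-12 ⇒ h* = (26/7)/12 = 0.3095.

Set f=λy, z=hλ:
  k1=λy_n ⇒ h·k1=z·y_n;  k2=λ(1+7/12z)y_n ⇒ h·k2=z(1+7/12z)y_n
  y_{n+1}/y_n = 1 + 7/13z + 6/13z(1+7/12z) = 1 + z + 7/26z²
  ⇒ R(z) = 1 + z + 7/26z².

Need |R(x)|<1, x<0.
x=-0.79: |R|=0.3780
R=1: x+7/26x²=0 ⇒ x=−26/7=-3.7143; min R=1−1/(4·7/26)=0.0714>−1
Confirm numerically:
  x=-3.481: |R|=0.78137 <1
  x=-3.371: |R|=0.68844 <1
  x=-2.810: |R|=0.31587 <1
  x=-3.946: |R|=1.24617 >1
  x=-3.752: |R|=1.03810 >1
Stable set (-3.7143, 0).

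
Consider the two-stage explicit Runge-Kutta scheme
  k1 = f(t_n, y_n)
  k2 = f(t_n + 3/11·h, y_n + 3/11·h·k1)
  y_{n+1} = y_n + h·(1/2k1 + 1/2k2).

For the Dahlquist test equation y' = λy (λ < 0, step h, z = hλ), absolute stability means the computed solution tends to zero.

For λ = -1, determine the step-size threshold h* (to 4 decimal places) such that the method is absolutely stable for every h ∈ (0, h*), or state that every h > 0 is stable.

Set f=λy, z=hλ:
  k1=λy_n ⇒ h·k1=z·y_n;  k2=λ(1+3/11z)y_n ⇒ h·k2=z(1+3/11z)y_n
  y_{n+1}/y_n = 1 + 1/2z + 1/2z(1+3/11z) = 1 + z + 3/22z²
  ⇒ R(z) = 1 + z + 3/22z².

Boundary: |R(x)|=1, x<0.
x=-1.58: |R|=0.2396
R=1: x+3/22x²=0 ⇒ x=−22/3=-7.3333; min R=1−1/(4·3/22)=-0.8333>−1
Confirm numerically:
  x=-5.277: |R|=0.47972 <1
  x=-5.039: |R|=0.57652 <1
  x=-4.416: |R|=0.75677 <1
  x=-7.707: |R|=1.39271 >1
  x=-7.673: |R|=1.35540 >1
  x=-7.438: |R|=1.10616 >1
Interval (-7.3333, 0).

(-7.3333,0); λ=-1 ⇒ h* = (22/3)/1 = 7.3333.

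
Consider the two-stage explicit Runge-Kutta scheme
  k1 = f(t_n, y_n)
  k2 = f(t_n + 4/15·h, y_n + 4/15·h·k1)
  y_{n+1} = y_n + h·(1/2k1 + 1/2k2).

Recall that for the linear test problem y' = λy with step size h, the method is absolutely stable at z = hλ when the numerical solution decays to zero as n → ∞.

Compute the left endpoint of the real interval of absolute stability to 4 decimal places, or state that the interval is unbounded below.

left endpoint -7.5000.

Test eqn y'=λy, z=hλ:
  k1=λy_n ⇒ h·k1=z·y_n;  k2=λ(1+4/15z)y_n ⇒ h·k2=z(1+4/15z)y_n
  y_{n+1}/y_n = 1 + 1/2z + 1/2z(1+4/15z) = 1 + z + 2/15z²
  ⇒ R(z) = 1 + z + 2/15z².

Boundary: |R(x)|=1, x<0.
x=-0.67: |R|=0.3899
R=1: x+2/15x²=0 ⇒ x=−15/2=-7.5000; min R=1−1/(4·2/15)=-0.8750>−1
Confirm numerically:
  x=-7.111: |R|=0.63118 <1
  x=-5.952: |R|=0.22849 <1
  x=-4.969: |R|=0.67687 <1
  x=-4.068: |R|=0.86152 <1
  x=-7.999: |R|=1.53220 >1
  x=-7.832: |R|=1.34670 >1
Interval (-7.5000, 0).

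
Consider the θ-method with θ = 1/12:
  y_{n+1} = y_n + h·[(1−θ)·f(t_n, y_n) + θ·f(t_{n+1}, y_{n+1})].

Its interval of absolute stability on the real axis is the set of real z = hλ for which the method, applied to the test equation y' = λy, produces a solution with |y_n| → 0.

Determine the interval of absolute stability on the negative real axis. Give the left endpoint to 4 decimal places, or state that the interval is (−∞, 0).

(-2.4000, 0).

Test eqn y'=λy, z=hλ:
  y_{n+1} = y_n + z·[11/12·y_n + 1/12·y_{n+1}] ⇒ (1 − 1/12z)y_{n+1} = (1 + 11/12z)y_n
  ⇒ R(z) = (1 + 11/12z)/(1 − 1/12z).

Solve |R(x)|<1 on ℝ⁻.
x=-0.95: |R|=0.1197
R=−1: 1+11/12x = −1+1/12x ⇒ -5/6x=2 ⇒ x=2/(-5/6)=-2.4000
Confirm numerically:
  x=-1.908: |R|=0.64625 <1
  x=-1.111: |R|=0.01686 <1
  x=-0.961: |R|=0.11025 <1
  x=-2.975: |R|=1.38397 >1
  x=-2.446: |R|=1.03184 >1
So |R|<1 on (-2.4000, 0).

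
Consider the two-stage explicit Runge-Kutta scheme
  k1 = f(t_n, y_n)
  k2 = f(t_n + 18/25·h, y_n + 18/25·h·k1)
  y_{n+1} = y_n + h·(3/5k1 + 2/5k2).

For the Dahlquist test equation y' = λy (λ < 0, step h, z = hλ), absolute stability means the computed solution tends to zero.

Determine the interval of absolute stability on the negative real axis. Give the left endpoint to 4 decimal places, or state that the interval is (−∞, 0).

On y'=λy, z=hλ:
  k1=λy_n ⇒ h·k1=z·y_n;  k2=λ(1+18/25z)y_n ⇒ h·k2=z(1+18/25z)y_n
  y_{n+1}/y_n = 1 + 3/5z + 2/5z(1+18/25z) = 1 + z + 36/125z²
  so R(z) = 1 + z + 36/125z².

Solve |R(x)|<1 on ℝ⁻.
x=-0.48: |R|=0.5864
R=1: x+36/125x²=0 ⇒ x=−125/36=-3.4722; min R=1−1/(4·36/125)=0.1319>−1
Confirm numerically:
  x=-2.987: |R|=0.58258 <1
  x=-2.111: |R|=0.17242 <1
  x=-2.030: |R|=0.15682 <1
  x=-1.569: |R|=0.13999 <1
  x=-4.001: |R|=1.60930 >1
  x=-3.679: |R|=1.21909 >1
  x=-3.560: |R|=1.09000 >1
So |R|<1 on (-3.4722, 0).

(-3.4722, 0).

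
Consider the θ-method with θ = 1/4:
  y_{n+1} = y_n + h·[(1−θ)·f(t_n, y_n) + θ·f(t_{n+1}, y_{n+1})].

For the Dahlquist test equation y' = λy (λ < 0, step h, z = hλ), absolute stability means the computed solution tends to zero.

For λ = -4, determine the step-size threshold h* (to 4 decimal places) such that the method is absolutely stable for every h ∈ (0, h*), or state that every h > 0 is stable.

Test eqn y'=λy, z=hλ:
  y_{n+1} = y_n + z·[3/4·y_n + 1/4·y_{n+1}] ⇒ (1 − 1/4z)y_{n+1} = (1 + 3/4z)y_n
  R(z) = (1 + 3/4z)/(1 − 1/4z).

Find x<0 with |R(x)|<1.
x=-1.78: |R|=0.2318
R=−1: 1+3/4x = −1+1/4x ⇒ -1/2x=2 ⇒ x=2/(-1/2)=-4.0000
Confirm numerically:
  x=-3.030: |R|=0.72404 <1
  x=-2.935: |R|=0.69286 <1
  x=-2.033: |R|=0.34792 <1
  x=-4.568: |R|=1.13259 >1
  x=-4.156: |R|=1.03825 >1
  x=-4.096: |R|=1.02372 >1
Stable set (-4.0000, 0).

(-4.0000,0); λ=-4 ⇒ h* = (4)/4 = 1.0000.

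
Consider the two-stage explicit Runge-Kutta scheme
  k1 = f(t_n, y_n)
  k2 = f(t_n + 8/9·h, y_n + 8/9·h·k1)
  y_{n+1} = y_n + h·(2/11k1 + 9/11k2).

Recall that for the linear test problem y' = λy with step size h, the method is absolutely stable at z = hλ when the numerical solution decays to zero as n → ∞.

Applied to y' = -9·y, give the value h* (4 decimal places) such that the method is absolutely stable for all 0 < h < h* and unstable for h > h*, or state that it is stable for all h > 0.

(-1.3750,0); λ=-9 ⇒ h* = (11/8)/9 = 0.1528.

On y'=λy, z=hλ:
  k1=λy_n ⇒ h·k1=z·y_n;  k2=λ(1+8/9z)y_n ⇒ h·k2=z(1+8/9z)y_n
  y_{n+1}/y_n = 1 + 2/11z + 9/11z(1+8/9z) = 1 + z + 8/11z²
  so R(z) = 1 + z + 8/11z².

Solve |R(x)|<1 on ℝ⁻.
x=-1.6: |R|=1.2618
R=1: x+8/11x²=0 ⇒ x=−11/8=-1.3750; min R=1−1/(4·8/11)=0.6562>−1
Confirm numerically:
  x=-1.125: |R|=0.79545 <1
  x=-1.062: |R|=0.75825 <1
  x=-0.723: |R|=0.65717 <1
  x=-0.696: |R|=0.65630 <1
  x=-1.921: |R|=1.76281 >1
  x=-1.869: |R|=1.67148 >1
  x=-1.404: |R|=1.02961 >1
Interval (-1.3750, 0).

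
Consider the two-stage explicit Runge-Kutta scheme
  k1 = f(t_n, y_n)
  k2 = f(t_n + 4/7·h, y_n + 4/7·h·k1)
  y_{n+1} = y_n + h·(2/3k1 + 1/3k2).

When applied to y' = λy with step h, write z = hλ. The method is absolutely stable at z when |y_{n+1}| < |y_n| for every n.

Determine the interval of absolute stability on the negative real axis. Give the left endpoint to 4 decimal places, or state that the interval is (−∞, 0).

(-5.2500, 0).

On y'=λy, z=hλ:
  k1=λy_n ⇒ h·k1=z·y_n;  k2=λ(1+4/7z)y_n ⇒ h·k2=z(1+4/7z)y_n
  y_{n+1}/y_n = 1 + 2/3z + 1/3z(1+4/7z) = 1 + z + 4/21z²
  ⇒ R(z) = 1 + z + 4/21z².

Need |R(x)|<1, x<0.
x=-1.14: |R|=0.1075
R=1: x+4/21x²=0 ⇒ x=−21/4=-5.2500; min R=1−1/(4·4/21)=-0.3125>−1
Confirm numerically:
  x=-3.911: |R|=0.00251 <1
  x=-3.480: |R|=0.17326 <1
  x=-2.621: |R|=0.31250 <1
  x=-5.431: |R|=1.18724 >1
  x=-5.400: |R|=1.15429 >1
  x=-5.348: |R|=1.09983 >1
Stable set (-5.2500, 0).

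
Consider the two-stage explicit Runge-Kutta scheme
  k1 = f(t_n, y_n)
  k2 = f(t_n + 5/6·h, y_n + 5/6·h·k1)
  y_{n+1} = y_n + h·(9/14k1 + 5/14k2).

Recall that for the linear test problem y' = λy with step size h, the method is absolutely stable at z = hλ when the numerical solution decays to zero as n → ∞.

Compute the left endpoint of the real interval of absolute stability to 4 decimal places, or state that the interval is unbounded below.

On y'=λy, z=hλ:
  k1=λy_n ⇒ h·k1=z·y_n;  k2=λ(1+5/6z)y_n ⇒ h·k2=z(1+5/6z)y_n
  y_{n+1}/y_n = 1 + 9/14z + 5/14z(1+5/6z) = 1 + z + 25/84z²
  Hence R(z) = 1 + z + 25/84z².

Need |R(x)|<1, x<0.
x=-0.68: |R|=0.4576
R=1: x+25/84x²=0 ⇒ x=−84/25=-3.3600; min R=1−1/(4·25/84)=0.1600>−1
Confirm numerically:
  x=-3.005: |R|=0.68251 <1
  x=-2.621: |R|=0.42354 <1
  x=-2.521: |R|=0.37050 <1
  x=-1.900: |R|=0.17440 <1
  x=-3.810: |R|=1.51027 >1
  x=-3.565: |R|=1.21751 >1
Interval (-3.3600, 0).

z* = -3.3600.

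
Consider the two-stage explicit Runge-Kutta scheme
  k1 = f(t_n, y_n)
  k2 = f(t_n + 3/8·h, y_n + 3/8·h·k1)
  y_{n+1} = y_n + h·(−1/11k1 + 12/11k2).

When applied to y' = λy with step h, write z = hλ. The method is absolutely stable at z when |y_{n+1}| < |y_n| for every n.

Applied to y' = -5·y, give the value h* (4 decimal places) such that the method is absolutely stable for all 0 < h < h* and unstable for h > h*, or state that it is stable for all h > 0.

(-2.4444,0); λ=-5 ⇒ h* = (22/9)/5 = 0.4889.

On y'=λy, z=hλ:
  k1=λy_n ⇒ h·k1=z·y_n;  k2=λ(1+3/8z)y_n ⇒ h·k2=z(1+3/8z)y_n
  y_{n+1}/y_n = 1 − 1/11z + 12/11z(1+3/8z) = 1 + z + 9/22z²
  R(z) = 1 + z + 9/22z².

Solve |R(x)|<1 on ℝ⁻.
x=-0.41: |R|=0.6588
R=1: x+9/22x²=0 ⇒ x=−22/9=-2.4444; min R=1−1/(4·9/22)=0.3889>−1
Confirm numerically:
  x=-1.334: |R|=0.39400 <1
  x=-1.148: |R|=0.39114 <1
  x=-1.029: |R|=0.40416 <1
  x=-2.749: |R|=1.34250 >1
  x=-2.726: |R|=1.31399 >1
  x=-2.526: |R|=1.08428 >1
Stable set (-2.4444, 0).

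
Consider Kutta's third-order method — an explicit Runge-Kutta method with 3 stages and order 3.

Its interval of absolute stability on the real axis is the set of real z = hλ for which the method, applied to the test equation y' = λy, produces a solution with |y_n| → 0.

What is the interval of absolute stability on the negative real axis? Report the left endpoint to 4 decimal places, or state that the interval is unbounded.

On y'=λy, z=hλ:
  order 3, 3-stage ⇒ R(z)=1+z+z^2/2+z^3/6
  (e.g. R(-1.22)=0.22156, |R|=0.22156)

Need |R(x)|<1, x<0.
x=-1.22: |R|=0.2216
|R(-1.62)|=0.0164 |R(-1.55)|=0.0306 |R(-1.17)|=0.2475
Bisect:
  x_lo=-3.0623 |R|=2.1596  x_hi=-0.2715 |R|=0.7620
  mid=-1.66688 |R|=0.04954 →hi
  mid=-2.36457 |R|=0.77243 →hi
  mid=-2.71341 |R|=1.36174 →lo
  mid=-2.53899 |R|=1.04368 →lo
  mid=-2.45178 |R|=0.90253 →hi
  mid=-2.49539 |R|=0.97168 →hi
  mid=-2.51719 |R|=1.00732 →lo
  mid=-2.50629 |R|=0.98941 →hi
  ...
  [-2.51276,-2.51259] ⇒ x*=-2.5127
Interval (-2.5127, 0).

z∈(-2.5127,0).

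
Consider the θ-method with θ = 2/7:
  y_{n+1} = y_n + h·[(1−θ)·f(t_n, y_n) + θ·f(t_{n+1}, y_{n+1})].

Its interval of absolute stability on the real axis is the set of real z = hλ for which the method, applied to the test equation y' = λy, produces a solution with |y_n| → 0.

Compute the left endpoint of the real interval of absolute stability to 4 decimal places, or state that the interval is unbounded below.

Set f=λy, z=hλ:
  y_{n+1} = y_n + z·[5/7·y_n + 2/7·y_{n+1}] ⇒ (1 − 2/7z)y_{n+1} = (1 + 5/7z)y_n
  ⇒ R(z) = (1 + 5/7z)/(1 − 2/7z).

Find x<0 with |R(x)|<1.
x=-1.22: |R|=0.0953
R=−1: 1+5/7x = −1+2/7x ⇒ -3/7x=2 ⇒ x=2/(-3/7)=-4.6667
Confirm numerically:
  x=-4.401: |R|=0.94956 <1
  x=-3.787: |R|=0.81892 <1
  x=-2.920: |R|=0.59190 <1
  x=-2.699: |R|=0.52387 <1
  x=-4.958: |R|=1.05167 >1
  x=-4.907: |R|=1.04288 >1
  x=-4.815: |R|=1.02676 >1
Stable set (-4.6667, 0).

left endpoint -4.6667.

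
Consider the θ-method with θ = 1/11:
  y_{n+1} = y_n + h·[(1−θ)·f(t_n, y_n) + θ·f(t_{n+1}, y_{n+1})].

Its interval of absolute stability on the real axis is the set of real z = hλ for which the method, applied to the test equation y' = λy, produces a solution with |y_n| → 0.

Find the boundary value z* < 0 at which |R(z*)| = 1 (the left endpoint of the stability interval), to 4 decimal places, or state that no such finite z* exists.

left endpoint -2.4444.

Test eqn y'=λy, z=hλ:
  y_{n+1} = y_n + z·[10/11·y_n + 1/11·y_{n+1}] ⇒ (1 − 1/11z)y_{n+1} = (1 + 10/11z)y_n
  R(z) = (1 + 10/11z)/(1 − 1/11z).

Boundary: |R(x)|=1, x<0.
x=-0.7: |R|=0.3419
R=−1: 1+10/11x = −1+1/11x ⇒ -9/11x=2 ⇒ x=2/(-9/11)=-2.4444
Confirm numerically:
  x=-2.320: |R|=0.91592 <1
  x=-2.310: |R|=0.90909 <1
  x=-1.875: |R|=0.60194 <1
  x=-1.578: |R|=0.38003 <1
  x=-2.980: |R|=1.34478 >1
  x=-2.908: |R|=1.29997 >1
  x=-2.859: |R|=1.26921 >1
Interval (-2.4444, 0).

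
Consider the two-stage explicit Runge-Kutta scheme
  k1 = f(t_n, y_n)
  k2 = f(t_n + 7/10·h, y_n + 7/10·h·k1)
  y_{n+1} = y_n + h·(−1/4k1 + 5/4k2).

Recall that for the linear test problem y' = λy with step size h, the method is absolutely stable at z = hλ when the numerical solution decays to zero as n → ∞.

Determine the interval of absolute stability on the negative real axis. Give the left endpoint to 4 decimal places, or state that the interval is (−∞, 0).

(-1.1429, 0).

With y'=λy (z=hλ):
  k1=λy_n ⇒ h·k1=z·y_n;  k2=λ(1+7/10z)y_n ⇒ h·k2=z(1+7/10z)y_n
  y_{n+1}/y_n = 1 − 1/4z + 5/4z(1+7/10z) = 1 + z + 7/8z²
  so R(z) = 1 + z + 7/8z².

Boundary: |R(x)|=1, x<0.
x=-0.39: |R|=0.7431
R=1: x+7/8x²=0 ⇒ x=−8/7=-1.1429; min R=1−1/(4·7/8)=0.7143>−1
Confirm numerically:
  x=-0.928: |R|=0.82554 <1
  x=-0.768: |R|=0.74810 <1
  x=-0.609: |R|=0.71552 <1
  x=-1.644: |R|=1.72089 >1
  x=-1.373: |R|=1.27649 >1
Stable set (-1.1429, 0).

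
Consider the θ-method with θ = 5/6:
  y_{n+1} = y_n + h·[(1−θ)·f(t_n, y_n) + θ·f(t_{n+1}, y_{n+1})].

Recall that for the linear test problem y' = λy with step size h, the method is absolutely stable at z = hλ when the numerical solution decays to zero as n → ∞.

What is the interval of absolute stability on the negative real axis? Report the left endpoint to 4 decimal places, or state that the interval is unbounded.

interval (−∞, 0).

With y'=λy (z=hλ):
  y_{n+1} = y_n + z·[1/6·y_n + 5/6·y_{n+1}] ⇒ (1 − 5/6z)y_{n+1} = (1 + 1/6z)y_n
  so R(z) = (1 + 1/6z)/(1 − 5/6z).

Solve |R(x)|<1 on ℝ⁻.
x=-0.7: |R|=0.5579
x=-2: |R|=0.2500
x=-10: |R|=0.0714
x=-100: |R|=0.1858
θ=5/6≥1/2 ⇒ |1+1/6x|<|1−5/6x| ∀x<0 ⇒ interval (−∞,0).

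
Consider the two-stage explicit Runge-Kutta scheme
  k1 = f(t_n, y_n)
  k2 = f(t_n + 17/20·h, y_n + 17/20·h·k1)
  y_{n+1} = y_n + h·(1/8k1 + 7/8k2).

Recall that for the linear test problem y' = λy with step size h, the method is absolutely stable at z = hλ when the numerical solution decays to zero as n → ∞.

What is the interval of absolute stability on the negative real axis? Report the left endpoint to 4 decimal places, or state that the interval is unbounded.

With y'=λy (z=hλ):
  k1=λy_n ⇒ h·k1=z·y_n;  k2=λ(1+17/20z)y_n ⇒ h·k2=z(1+17/20z)y_n
  y_{n+1}/y_n = 1 + 1/8z + 7/8z(1+17/20z) = 1 + z + 119/160z²
  R(z) = 1 + z + 119/160z².

Find x<0 with |R(x)|<1.
x=-1.55: |R|=1.2369
R=1: x+119/160x²=0 ⇒ x=−160/119=-1.3445; min R=1−1/(4·119/160)=0.6639>−1
Confirm numerically:
  x=-1.306: |R|=0.96257 <1
  x=-0.643: |R|=0.66450 <1
  x=-0.585: |R|=0.66953 <1
  x=-1.912: |R|=1.80696 >1
  x=-1.821: |R|=1.64531 >1
So |R|<1 on (-1.3445, 0).

(-1.3445, 0).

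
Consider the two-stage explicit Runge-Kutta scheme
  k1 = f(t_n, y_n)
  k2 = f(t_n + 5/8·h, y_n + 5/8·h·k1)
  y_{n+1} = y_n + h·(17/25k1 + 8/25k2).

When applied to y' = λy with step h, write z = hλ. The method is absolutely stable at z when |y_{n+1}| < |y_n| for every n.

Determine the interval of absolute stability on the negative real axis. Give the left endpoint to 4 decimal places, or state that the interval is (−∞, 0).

z∈(-5.0000,0).

On y'=λy, z=hλ:
  k1=λy_n ⇒ h·k1=z·y_n;  k2=λ(1+5/8z)y_n ⇒ h·k2=z(1+5/8z)y_n
  y_{n+1}/y_n = 1 + 17/25z + 8/25z(1+5/8z) = 1 + z + 1/5z²
  R(z) = 1 + z + 1/5z².

Find x<0 with |R(x)|<1.
x=-1.16: |R|=0.1091
R=1: x+1/5x²=0 ⇒ x=−5=-5.0000; min R=1−1/(4·1/5)=-0.2500>−1
Confirm numerically:
  x=-4.785: |R|=0.79425 <1
  x=-4.232: |R|=0.34996 <1
  x=-3.982: |R|=0.18926 <1
  x=-2.754: |R|=0.23710 <1
  x=-5.594: |R|=1.66457 >1
  x=-5.156: |R|=1.16087 >1
Interval (-5.0000, 0).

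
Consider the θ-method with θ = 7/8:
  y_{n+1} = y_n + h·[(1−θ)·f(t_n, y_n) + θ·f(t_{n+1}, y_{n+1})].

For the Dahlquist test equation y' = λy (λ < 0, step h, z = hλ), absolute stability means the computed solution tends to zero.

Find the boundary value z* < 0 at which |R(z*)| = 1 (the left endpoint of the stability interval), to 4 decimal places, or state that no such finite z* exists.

On y'=λy, z=hλ:
  y_{n+1} = y_n + z·[1/8·y_n + 7/8·y_{n+1}] ⇒ (1 − 7/8z)y_{n+1} = (1 + 1/8z)y_n
  R(z) = (1 + 1/8z)/(1 − 7/8z).

Find x<0 with |R(x)|<1.
x=-1.1: |R|=0.4395
x=-2: |R|=0.2727
x=-10: |R|=0.0256
x=-100: |R|=0.1299
θ=7/8≥1/2 ⇒ |1+1/8x|<|1−7/8x| ∀x<0 ⇒ unbounded interval.

interval (−∞, 0).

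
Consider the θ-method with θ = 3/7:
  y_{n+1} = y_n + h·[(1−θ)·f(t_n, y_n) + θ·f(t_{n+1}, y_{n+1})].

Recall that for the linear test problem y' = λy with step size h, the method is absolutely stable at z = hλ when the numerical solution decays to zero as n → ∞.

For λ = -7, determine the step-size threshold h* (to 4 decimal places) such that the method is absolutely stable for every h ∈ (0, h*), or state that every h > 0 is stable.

(-14.0000,0); λ=-7 ⇒ h* = (14)/7 = 2.0000.

With y'=λy (z=hλ):
  y_{n+1} = y_n + z·[4/7·y_n + 3/7·y_{n+1}] ⇒ (1 − 3/7z)y_{n+1} = (1 + 4/7z)y_n
  R(z) = (1 + 4/7z)/(1 − 3/7z).

Need |R(x)|<1, x<0.
x=-1.45: |R|=0.1057
R=−1: 1+4/7x = −1+3/7x ⇒ -1/7x=2 ⇒ x=2/(-1/7)=-14.0000
Confirm numerically:
  x=-13.137: |R|=0.98141 <1
  x=-11.472: |R|=0.93896 <1
  x=-7.525: |R|=0.78107 <1
  x=-14.497: |R|=1.00984 >1
  x=-14.358: |R|=1.00715 >1
So |R|<1 on (-14.0000, 0).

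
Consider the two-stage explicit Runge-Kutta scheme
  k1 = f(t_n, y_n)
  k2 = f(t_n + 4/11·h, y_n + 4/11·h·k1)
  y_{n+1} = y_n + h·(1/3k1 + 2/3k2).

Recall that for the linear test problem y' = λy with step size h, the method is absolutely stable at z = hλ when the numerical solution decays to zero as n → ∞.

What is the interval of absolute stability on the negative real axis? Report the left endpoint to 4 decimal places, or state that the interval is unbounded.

On y'=λy, z=hλ:
  k1=λy_n ⇒ h·k1=z·y_n;  k2=λ(1+4/11z)y_n ⇒ h·k2=z(1+4/11z)y_n
  y_{n+1}/y_n = 1 + 1/3z + 2/3z(1+4/11z) = 1 + z + 8/33z²
  ⇒ R(z) = 1 + z + 8/33z².

Boundary: |R(x)|=1, x<0.
x=-1.67: |R|=0.0061
R=1: x+8/33x²=0 ⇒ x=−33/8=-4.1250; min R=1−1/(4·8/33)=-0.0312>−1
Confirm numerically:
  x=-3.271: |R|=0.32280 <1
  x=-2.697: |R|=0.06635 <1
  x=-2.632: |R|=0.04738 <1
  x=-1.929: |R|=0.02693 <1
  x=-4.314: |R|=1.19766 >1
  x=-4.293: |R|=1.17484 >1
  x=-4.250: |R|=1.12879 >1
Interval (-4.1250, 0).

(-4.1250, 0).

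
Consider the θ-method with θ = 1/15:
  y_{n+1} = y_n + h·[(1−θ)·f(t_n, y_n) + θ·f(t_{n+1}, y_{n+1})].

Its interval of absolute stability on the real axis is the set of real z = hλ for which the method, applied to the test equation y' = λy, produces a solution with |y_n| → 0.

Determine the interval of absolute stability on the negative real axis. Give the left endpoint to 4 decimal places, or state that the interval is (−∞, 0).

(-2.3077, 0).

On y'=λy, z=hλ:
  y_{n+1} = y_n + z·[14/15·y_n + 1/15·y_{n+1}] ⇒ (1 − 1/15z)y_{n+1} = (1 + 14/15z)y_n
  Hence R(z) = (1 + 14/15z)/(1 − 1/15z).

Need |R(x)|<1, x<0.
x=-1.44: |R|=0.3139
R=−1: 1+14/15x = −1+1/15x ⇒ -13/15x=2 ⇒ x=2/(-13/15)=-2.3077
Confirm numerically:
  x=-1.487: |R|=0.35288 <1
  x=-1.151: |R|=0.06897 <1
  x=-1.116: |R|=0.03872 <1
  x=-2.867: |R|=1.40695 >1
  x=-2.673: |R|=1.26871 >1
  x=-2.594: |R|=1.21155 >1
Interval (-2.3077, 0).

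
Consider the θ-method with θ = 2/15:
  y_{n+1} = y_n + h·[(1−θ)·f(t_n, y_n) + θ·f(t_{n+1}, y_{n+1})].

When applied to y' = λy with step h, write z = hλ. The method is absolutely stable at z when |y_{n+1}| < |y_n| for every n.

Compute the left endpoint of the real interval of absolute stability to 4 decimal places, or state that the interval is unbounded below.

Test eqn y'=λy, z=hλ:
  y_{n+1} = y_n + z·[13/15·y_n + 2/15·y_{n+1}] ⇒ (1 − 2/15z)y_{n+1} = (1 + 13/15z)y_n
  Hence R(z) = (1 + 13/15z)/(1 − 2/15z).

Find x<0 with |R(x)|<1.
x=-0.76: |R|=0.3099
R=−1: 1+13/15x = −1+2/15x ⇒ -11/15x=2 ⇒ x=2/(-11/15)=-2.7273
Confirm numerically:
  x=-2.624: |R|=0.94390 <1
  x=-2.316: |R|=0.76956 <1
  x=-2.283: |R|=0.75023 <1
  x=-1.378: |R|=0.16411 <1
  x=-3.140: |R|=1.21335 >1
  x=-3.080: |R|=1.18336 >1
So |R|<1 on (-2.7273, 0).

left endpoint -2.7273.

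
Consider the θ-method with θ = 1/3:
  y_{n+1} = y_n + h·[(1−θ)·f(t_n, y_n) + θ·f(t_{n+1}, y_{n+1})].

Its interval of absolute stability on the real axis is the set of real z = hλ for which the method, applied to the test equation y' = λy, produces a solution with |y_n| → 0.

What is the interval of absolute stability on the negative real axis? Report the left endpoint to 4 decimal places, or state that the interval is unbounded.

With y'=λy (z=hλ):
  y_{n+1} = y_n + z·[2/3·y_n + 1/3·y_{n+1}] ⇒ (1 − 1/3z)y_{n+1} = (1 + 2/3z)y_n
  Hence R(z) = (1 + 2/3z)/(1 − 1/3z).

Boundary: |R(x)|=1, x<0.
x=-1.37: |R|=0.0595
R=−1: 1+2/3x = −1+1/3x ⇒ -1/3x=2 ⇒ x=2/(-1/3)=-6.0000
Confirm numerically:
  x=-4.141: |R|=0.73967 <1
  x=-3.233: |R|=0.55607 <1
  x=-2.534: |R|=0.37369 <1
  x=-6.563: |R|=1.05887 >1
  x=-6.123: |R|=1.01348 >1
So |R|<1 on (-6.0000, 0).

(-6.0000, 0).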